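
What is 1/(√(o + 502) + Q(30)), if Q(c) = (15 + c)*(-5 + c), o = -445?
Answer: 375/421856 - √57/1265568 ≈ 0.00088296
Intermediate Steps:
Q(c) = (-5 + c)*(15 + c)
1/(√(o + 502) + Q(30)) = 1/(√(-445 + 502) + (-75 + 30² + 10*30)) = 1/(√57 + (-75 + 900 + 300)) = 1/(√57 + 1125) = 1/(1125 + √57)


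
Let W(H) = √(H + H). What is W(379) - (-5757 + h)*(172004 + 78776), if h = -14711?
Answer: 5132965040 + √758 ≈ 5.1330e+9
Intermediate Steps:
W(H) = √2*√H (W(H) = √(2*H) = √2*√H)
W(379) - (-5757 + h)*(172004 + 78776) = √2*√379 - (-5757 - 14711)*(172004 + 78776) = √758 - (-20468)*250780 = √758 - 1*(-5132965040) = √758 + 5132965040 = 5132965040 + √758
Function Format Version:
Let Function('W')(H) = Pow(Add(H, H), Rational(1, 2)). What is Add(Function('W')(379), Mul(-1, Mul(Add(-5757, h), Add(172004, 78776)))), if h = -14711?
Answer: Add(5132965040, Pow(758, Rational(1, 2))) ≈ 5.1330e+9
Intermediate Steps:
Function('W')(H) = Mul(Pow(2, Rational(1, 2)), Pow(H, Rational(1, 2))) (Function('W')(H) = Pow(Mul(2, H), Rational(1, 2)) = Mul(Pow(2, Rational(1, 2)), Pow(H, Rational(1, 2))))
Add(Function('W')(379), Mul(-1, Mul(Add(-5757, h), Add(172004, 78776)))) = Add(Mul(Pow(2, Rational(1, 2)), Pow(379, Rational(1, 2))), Mul(-1, Mul(Add(-5757, -14711), Add(172004, 78776)))) = Add(Pow(758, Rational(1, 2)), Mul(-1, Mul(-20468, 250780))) = Add(Pow(758, Rational(1, 2)), Mul(-1, -5132965040)) = Add(Pow(758, Rational(1, 2)), 5132965040) = Add(5132965040, Pow(758, Rational(1, 2)))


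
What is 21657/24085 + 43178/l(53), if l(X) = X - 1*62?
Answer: -1039747217/216765 ≈ -4796.7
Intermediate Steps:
l(X) = -62 + X (l(X) = X - 62 = -62 + X)
21657/24085 + 43178/l(53) = 21657/24085 + 43178/(-62 + 53) = 21657*(1/24085) + 43178/(-9) = 21657/24085 + 43178*(-⅑) = 21657/24085 - 43178/9 = -1039747217/216765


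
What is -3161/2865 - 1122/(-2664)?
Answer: -289243/424020 ≈ -0.68215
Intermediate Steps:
-3161/2865 - 1122/(-2664) = -3161*1/2865 - 1122*(-1/2664) = -3161/2865 + 187/444 = -289243/424020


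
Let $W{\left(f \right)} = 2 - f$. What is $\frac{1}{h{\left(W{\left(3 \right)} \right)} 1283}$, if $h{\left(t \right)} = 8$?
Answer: $\frac{1}{10264} \approx 9.7428 \cdot 10^{-5}$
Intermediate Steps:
$\frac{1}{h{\left(W{\left(3 \right)} \right)} 1283} = \frac{1}{8 \cdot 1283} = \frac{1}{10264}$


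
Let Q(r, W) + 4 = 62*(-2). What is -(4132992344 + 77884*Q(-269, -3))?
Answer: -4123023192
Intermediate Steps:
Q(r, W) = -128 (Q(r, W) = -4 + 62*(-2) = -4 - 124 = -128)
-(4132992344 + 77884*Q(-269, -3)) = -77884/(1/(-128 + 53066)) = -77884/(1/52938) = -77884/1/52938 = -77884*52938 = -4123023192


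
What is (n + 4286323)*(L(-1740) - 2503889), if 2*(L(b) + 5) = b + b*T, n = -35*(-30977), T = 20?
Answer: -13545327160952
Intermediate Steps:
n = 1084195
L(b) = -5 + 21*b/2 (L(b) = -5 + (b + b*20)/2 = -5 + (b + 20*b)/2 = -5 + (21*b)/2 = -5 + 21*b/2)
(n + 4286323)*(L(-1740) - 2503889) = (1084195 + 4286323)*((-5 + (21/2)*(-1740)) - 2503889) = 5370518*((-5 - 18270) - 2503889) = 5370518*(-18275 - 2503889) = 5370518*(-2522164) = -13545327160952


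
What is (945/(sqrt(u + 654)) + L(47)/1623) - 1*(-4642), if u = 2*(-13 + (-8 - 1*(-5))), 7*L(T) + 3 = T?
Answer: 52737806/11361 + 945*sqrt(622)/622 ≈ 4679.9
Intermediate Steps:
L(T) = -3/7 + T/7
u = -32 (u = 2*(-13 + (-8 + 5)) = 2*(-13 - 3) = 2*(-16) = -32)
(945/(sqrt(u + 654)) + L(47)/1623) - 1*(-4642) = (945/(sqrt(-32 + 654)) + (-3/7 + (1/7)*47)/1623) - 1*(-4642) = (945/(sqrt(622)) + (-3/7 + 47/7)*(1/1623)) + 4642 = (945*(sqrt(622)/622) + (44/7)*(1/1623)) + 4642 = (945*sqrt(622)/622 + 44/11361) + 4642 = (44/11361 + 945*sqrt(622)/622) + 4642 = 52737806/11361 + 945*sqrt(622)/622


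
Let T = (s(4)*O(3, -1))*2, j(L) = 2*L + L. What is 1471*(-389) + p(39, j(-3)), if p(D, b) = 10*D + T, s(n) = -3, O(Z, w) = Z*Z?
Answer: -571883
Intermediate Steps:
O(Z, w) = Z²
j(L) = 3*L
T = -54 (T = -3*3²*2 = -3*9*2 = -27*2 = -54)
p(D, b) = -54 + 10*D (p(D, b) = 10*D - 54 = -54 + 10*D)
1471*(-389) + p(39, j(-3)) = 1471*(-389) + (-54 + 10*39) = -572219 + (-54 + 390) = -572219 + 336 = -571883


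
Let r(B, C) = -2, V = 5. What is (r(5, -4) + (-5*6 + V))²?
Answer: 729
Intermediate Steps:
(r(5, -4) + (-5*6 + V))² = (-2 + (-5*6 + 5))² = (-2 + (-30 + 5))² = (-2 - 25)² = (-27)² = 729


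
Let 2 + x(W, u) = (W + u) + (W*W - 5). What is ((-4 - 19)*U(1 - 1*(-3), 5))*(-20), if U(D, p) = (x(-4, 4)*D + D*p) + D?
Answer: 27600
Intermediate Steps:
x(W, u) = -7 + W + u + W² (x(W, u) = -2 + ((W + u) + (W*W - 5)) = -2 + ((W + u) + (W² - 5)) = -2 + ((W + u) + (-5 + W²)) = -2 + (-5 + W + u + W²) = -7 + W + u + W²)
U(D, p) = 10*D + D*p (U(D, p) = ((-7 - 4 + 4 + (-4)²)*D + D*p) + D = ((-7 - 4 + 4 + 16)*D + D*p) + D = (9*D + D*p) + D = 10*D + D*p)
((-4 - 19)*U(1 - 1*(-3), 5))*(-20) = ((-4 - 19)*((1 - 1*(-3))*(10 + 5)))*(-20) = -23*(1 + 3)*15*(-20) = -92*15*(-20) = -23*60*(-20) = -1380*(-20) = 27600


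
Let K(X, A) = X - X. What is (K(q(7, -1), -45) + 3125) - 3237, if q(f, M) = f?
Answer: -112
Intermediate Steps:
K(X, A) = 0
(K(q(7, -1), -45) + 3125) - 3237 = (0 + 3125) - 3237 = 3125 - 3237 = -112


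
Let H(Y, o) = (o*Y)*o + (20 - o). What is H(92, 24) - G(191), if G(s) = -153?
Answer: 53141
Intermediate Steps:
H(Y, o) = 20 - o + Y*o**2 (H(Y, o) = (Y*o)*o + (20 - o) = Y*o**2 + (20 - o) = 20 - o + Y*o**2)
H(92, 24) - G(191) = (20 - 1*24 + 92*24**2) - 1*(-153) = (20 - 24 + 92*576) + 153 = (20 - 24 + 52992) + 153 = 52988 + 153 = 53141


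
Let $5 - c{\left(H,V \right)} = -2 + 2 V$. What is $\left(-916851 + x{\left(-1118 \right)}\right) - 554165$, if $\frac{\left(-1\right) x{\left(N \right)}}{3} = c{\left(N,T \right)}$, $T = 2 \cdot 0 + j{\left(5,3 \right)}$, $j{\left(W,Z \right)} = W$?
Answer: $-1471007$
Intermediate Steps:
$T = 5$ ($T = 2 \cdot 0 + 5 = 0 + 5 = 5$)
$c{\left(H,V \right)} = 7 - 2 V$ ($c{\left(H,V \right)} = 5 - \left(-2 + 2 V\right) = 7 - 2 V$)
$x{\left(N \right)} = 9$ ($x{\left(N \right)} = - 3 \left(7 - 10\right) = \left(-3\right) \left(-3\right) = 9$)
$\left(-916851 + x{\left(-1118 \right)}\right) - 554165 = \left(-916851 + 9\right) - 554165 = -916842 - 554165 = -1471007$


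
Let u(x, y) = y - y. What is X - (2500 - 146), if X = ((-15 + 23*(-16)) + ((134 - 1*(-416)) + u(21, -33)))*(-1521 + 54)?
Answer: -247343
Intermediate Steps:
u(x, y) = 0
X = -244989 (X = ((-15 + 23*(-16)) + ((134 - 1*(-416)) + 0))*(-1521 + 54) = ((-15 - 368) + ((134 + 416) + 0))*(-1467) = (-383 + (550 + 0))*(-1467) = (-383 + 550)*(-1467) = 167*(-1467) = -244989)
X - (2500 - 146) = -244989 - (2500 - 146) = -244989 - 1*2354 = -244989 - 2354 = -247343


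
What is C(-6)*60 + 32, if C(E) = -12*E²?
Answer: -25888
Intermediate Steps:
C(-6)*60 + 32 = -12*(-6)²*60 + 32 = -12*36*60 + 32 = -432*60 + 32 = -25920 + 32 = -25888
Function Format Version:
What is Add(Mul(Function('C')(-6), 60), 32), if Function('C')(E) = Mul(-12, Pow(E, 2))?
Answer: -25888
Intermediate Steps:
Add(Mul(Function('C')(-6), 60), 32) = Add(Mul(Mul(-12, Pow(-6, 2)), 60), 32) = Add(Mul(Mul(-12, 36), 60), 32) = Add(Mul(-432, 60), 32) = Add(-25920, 32) = -25888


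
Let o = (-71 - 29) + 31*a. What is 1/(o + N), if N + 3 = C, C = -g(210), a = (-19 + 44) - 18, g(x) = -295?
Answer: 1/409 ≈ 0.0024450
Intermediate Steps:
a = 7 (a = 25 - 18 = 7)
C = 295 (C = -1*(-295) = 295)
N = 292 (N = -3 + 295 = 292)
o = 117 (o = (-71 - 29) + 31*7 = -100 + 217 = 117)
1/(o + N) = 1/(117 + 292) = 1/409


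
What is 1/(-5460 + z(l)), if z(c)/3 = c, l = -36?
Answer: -1/5568 ≈ -0.00017960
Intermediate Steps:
z(c) = 3*c
1/(-5460 + z(l)) = 1/(-5460 + 3*(-36)) = 1/(-5460 - 108) = 1/(-5568) = -1/5568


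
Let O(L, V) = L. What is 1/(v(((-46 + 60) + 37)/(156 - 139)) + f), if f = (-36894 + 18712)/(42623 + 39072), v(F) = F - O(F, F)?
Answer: -81695/18182 ≈ -4.4932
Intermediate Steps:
v(F) = 0 (v(F) = F - F = 0)
f = -18182/81695 ≈ -0.22256
1/(v(((-46 + 60) + 37)/(156 - 139)) + f) = 1/(0 - 18182/81695) = 1/(-18182/81695) = -81695/18182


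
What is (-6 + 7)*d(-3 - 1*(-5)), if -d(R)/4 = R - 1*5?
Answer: 12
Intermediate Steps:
d(R) = 20 - 4*R (d(R) = -4*(R - 1*5) = -4*(R - 5) = -4*(-5 + R) = 20 - 4*R)
(-6 + 7)*d(-3 - 1*(-5)) = (-6 + 7)*(20 - 4*(-3 - 1*(-5))) = 1*(20 - 4*(-3 + 5)) = 1*(20 - 4*2) = 1*(20 - 8) = 1*12 = 12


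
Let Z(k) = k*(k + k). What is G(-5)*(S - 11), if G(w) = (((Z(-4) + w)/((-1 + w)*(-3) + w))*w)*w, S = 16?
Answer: 3375/13 ≈ 259.62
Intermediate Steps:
Z(k) = 2*k² (Z(k) = k*(2*k) = 2*k²)
G(w) = w²*(32 + w)/(3 - 2*w) (G(w) = (((2*(-4)² + w)/((-1 + w)*(-3) + w))*w)*w = (((2*16 + w)/((3 - 3*w) + w))*w)*w = (((32 + w)/(3 - 2*w))*w)*w = (w*(32 + w)/(3 - 2*w))*w = w²*(32 + w)/(3 - 2*w))
G(-5)*(S - 11) = ((-5)²*(-32 - 1*(-5))/(-3 + 2*(-5)))*(16 - 11) = (25*(-32 + 5)/(-3 - 10))*5 = (25*(-27)/(-13))*5 = (25*(-1/13)*(-27))*5 = (675/13)*5 = 3375/13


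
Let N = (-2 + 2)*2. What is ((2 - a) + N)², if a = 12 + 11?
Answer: 441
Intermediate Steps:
a = 23
N = 0 (N = 0*2 = 0)
((2 - a) + N)² = ((2 - 1*23) + 0)² = ((2 - 23) + 0)² = (-21 + 0)² = (-21)² = 441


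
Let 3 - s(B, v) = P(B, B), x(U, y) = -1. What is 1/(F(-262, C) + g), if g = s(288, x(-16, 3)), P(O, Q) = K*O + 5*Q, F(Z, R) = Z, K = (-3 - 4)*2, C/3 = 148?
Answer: 1/2333 ≈ 0.00042863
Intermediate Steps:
C = 444 (C = 3*148 = 444)
K = -14 (K = -7*2 = -14)
P(O, Q) = -14*O + 5*Q
s(B, v) = 3 + 9*B (s(B, v) = 3 - (-14*B + 5*B) = 3 - (-9)*B = 3 + 9*B)
g = 2595 (g = 3 + 9*288 = 3 + 2592 = 2595)
1/(F(-262, C) + g) = 1/(-262 + 2595) = 1/2333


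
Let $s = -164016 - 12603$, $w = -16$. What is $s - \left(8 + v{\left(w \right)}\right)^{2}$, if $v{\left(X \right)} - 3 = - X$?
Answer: $-177348$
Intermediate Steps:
$v{\left(X \right)} = 3 - X$
$s = -176619$
$s - \left(8 + v{\left(w \right)}\right)^{2} = -176619 - \left(8 + \left(3 - -16\right)\right)^{2} = -176619 - \left(8 + \left(3 + 16\right)\right)^{2} = -176619 - \left(8 + 19\right)^{2} = -176619 - 27^{2} = -176619 - 729 = -177348$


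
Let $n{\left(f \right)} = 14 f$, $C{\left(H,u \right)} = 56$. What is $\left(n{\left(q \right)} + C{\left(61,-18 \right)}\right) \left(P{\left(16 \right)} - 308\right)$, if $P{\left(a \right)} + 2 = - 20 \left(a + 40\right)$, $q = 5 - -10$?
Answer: $-380380$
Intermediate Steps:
$q = 15$ ($q = 5 + 10 = 15$)
$P{\left(a \right)} = -802 - 20 a$ ($P{\left(a \right)} = -2 - 20 \left(a + 40\right) = -2 - 20 \left(40 + a\right) = -2 - \left(800 + 20 a\right) = -802 - 20 a$)
$\left(n{\left(q \right)} + C{\left(61,-18 \right)}\right) \left(P{\left(16 \right)} - 308\right) = \left(14 \cdot 15 + 56\right) \left(\left(-802 - 320\right) - 308\right) = \left(210 + 56\right) \left(\left(-802 - 320\right) - 308\right) = 266 \left(-1122 - 308\right) = 266 \left(-1430\right) = -380380$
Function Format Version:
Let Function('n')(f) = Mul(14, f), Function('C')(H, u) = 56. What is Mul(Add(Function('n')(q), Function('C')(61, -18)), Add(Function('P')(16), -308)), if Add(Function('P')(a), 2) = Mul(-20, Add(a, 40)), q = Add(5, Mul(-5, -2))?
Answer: -380380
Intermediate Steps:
q = 15 (q = Add(5, 10) = 15)
Function('P')(a) = Add(-802, Mul(-20, a)) (Function('P')(a) = Add(-2, Mul(-20, Add(a, 40))) = Add(-2, Mul(-20, Add(40, a))) = Add(-2, Add(-800, Mul(-20, a))) = Add(-802, Mul(-20, a)))
Mul(Add(Function('n')(q), Function('C')(61, -18)), Add(Function('P')(16), -308)) = Mul(Add(Mul(14, 15), 56), Add(Add(-802, Mul(-20, 16)), -308)) = Mul(Add(210, 56), Add(Add(-802, -320), -308)) = Mul(266, Add(-1122, -308)) = Mul(266, -1430) = -380380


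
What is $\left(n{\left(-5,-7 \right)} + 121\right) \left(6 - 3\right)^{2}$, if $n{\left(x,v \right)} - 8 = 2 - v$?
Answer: $1242$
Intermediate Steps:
$n{\left(x,v \right)} = 10 - v$ ($n{\left(x,v \right)} = 8 - \left(-2 + v\right) = 10 - v$)
$\left(n{\left(-5,-7 \right)} + 121\right) \left(6 - 3\right)^{2} = \left(\left(10 - -7\right) + 121\right) \left(6 - 3\right)^{2} = \left(\left(10 + 7\right) + 121\right) 3^{2} = \left(17 + 121\right) 9 = 138 \cdot 9 = 1242$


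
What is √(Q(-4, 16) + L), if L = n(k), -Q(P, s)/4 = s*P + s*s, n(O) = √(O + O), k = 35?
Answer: √(-768 + √70) ≈ 27.561*I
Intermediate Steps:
n(O) = √2*√O (n(O) = √(2*O) = √2*√O)
Q(P, s) = -4*s² - 4*P*s (Q(P, s) = -4*(s*P + s*s) = -4*(P*s + s²) = -4*(s² + P*s) = -4*s² - 4*P*s)
L = √70 (L = √2*√35 = √70 ≈ 8.3666)
√(Q(-4, 16) + L) = √(-4*16*(-4 + 16) + √70) = √(-4*16*12 + √70) = √(-768 + √70)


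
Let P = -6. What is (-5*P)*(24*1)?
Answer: 720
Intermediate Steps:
(-5*P)*(24*1) = (-5*(-6))*(24*1) = 30*24 = 720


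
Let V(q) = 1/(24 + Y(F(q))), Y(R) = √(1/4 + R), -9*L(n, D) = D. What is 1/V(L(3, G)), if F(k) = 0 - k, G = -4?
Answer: 24 + I*√7/6 ≈ 24.0 + 0.44096*I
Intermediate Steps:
L(n, D) = -D/9
F(k) = -k
Y(R) = √(¼ + R)
V(q) = 1/(24 + √(1 - 4*q)/2) (V(q) = 1/(24 + √(1 + 4*(-q))/2) = 1/(24 + √(1 - 4*q)/2))
1/V(L(3, G)) = 1/(2/(48 + √(1 - (-4)*(-4)/9))) = 1/(2/(48 + √(1 - 4*4/9))) = 1/(2/(48 + √(1 - 16/9))) = 1/(2/(48 + √(-7/9))) = 1/(2/(48 + I*√7/3)) = 24 + I*√7/6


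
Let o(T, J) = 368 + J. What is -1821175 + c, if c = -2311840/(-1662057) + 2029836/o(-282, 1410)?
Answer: -2689222221258689/1477568673 ≈ -1.8200e+6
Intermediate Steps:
c = 1688906792086/1477568673 (c = -2311840/(-1662057) + 2029836/(368 + 1410) = -2311840*(-1/1662057) + 2029836/1778 = 2311840/1662057 + 2029836*(1/1778) = 2311840/1662057 + 1014918/889 = 1688906792086/1477568673 ≈ 1143.0)
-1821175 + c = -1821175 + 1688906792086/1477568673 = -2689222221258689/1477568673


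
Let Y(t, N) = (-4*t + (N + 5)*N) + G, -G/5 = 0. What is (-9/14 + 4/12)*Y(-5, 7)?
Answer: -676/21 ≈ -32.190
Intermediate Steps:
G = 0 (G = -5*0 = 0)
Y(t, N) = -4*t + N*(5 + N) (Y(t, N) = (-4*t + (N + 5)*N) + 0 = (-4*t + (5 + N)*N) + 0 = (-4*t + N*(5 + N)) + 0 = -4*t + N*(5 + N))
(-9/14 + 4/12)*Y(-5, 7) = (-9/14 + 4/12)*(7² - 4*(-5) + 5*7) = (-9*1/14 + 4*(1/12))*(49 + 20 + 35) = (-9/14 + ⅓)*104 = -13/42*104 = -676/21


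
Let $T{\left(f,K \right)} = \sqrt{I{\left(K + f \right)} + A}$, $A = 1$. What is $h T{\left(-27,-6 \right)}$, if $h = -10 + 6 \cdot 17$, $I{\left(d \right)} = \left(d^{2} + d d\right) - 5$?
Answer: $92 \sqrt{2174} \approx 4289.6$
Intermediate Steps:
$I{\left(d \right)} = -5 + 2 d^{2}$ ($I{\left(d \right)} = \left(d^{2} + d^{2}\right) - 5 = 2 d^{2} - 5 = -5 + 2 d^{2}$)
$T{\left(f,K \right)} = \sqrt{-4 + 2 \left(K + f\right)^{2}}$ ($T{\left(f,K \right)} = \sqrt{\left(-5 + 2 \left(K + f\right)^{2}\right) + 1} = \sqrt{-4 + 2 \left(K + f\right)^{2}}$)
$h = 92$ ($h = -10 + 102 = 92$)
$h T{\left(-27,-6 \right)} = 92 \sqrt{-4 + 2 \left(-6 - 27\right)^{2}} = 92 \sqrt{-4 + 2 \left(-33\right)^{2}} = 92 \sqrt{-4 + 2 \cdot 1089} = 92 \sqrt{-4 + 2178} = 92 \sqrt{2174}$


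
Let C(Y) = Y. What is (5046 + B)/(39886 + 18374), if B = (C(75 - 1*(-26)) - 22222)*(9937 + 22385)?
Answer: -59582493/4855 ≈ -12272.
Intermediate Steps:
B = -714994962 (B = ((75 - 1*(-26)) - 22222)*(9937 + 22385) = ((75 + 26) - 22222)*32322 = (101 - 22222)*32322 = -22121*32322 = -714994962)
(5046 + B)/(39886 + 18374) = (5046 - 714994962)/(39886 + 18374) = -714989916/58260 = -714989916*1/58260 = -59582493/4855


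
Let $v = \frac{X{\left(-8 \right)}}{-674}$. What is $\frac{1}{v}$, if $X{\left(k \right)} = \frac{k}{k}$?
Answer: $-674$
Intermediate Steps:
$X{\left(k \right)} = 1$
$v = - \frac{1}{674}$ ($v = \frac{1}{-674} \cdot 1 = \left(- \frac{1}{674}\right) 1 = - \frac{1}{674} \approx -0.0014837$)
$\frac{1}{v} = \frac{1}{- \frac{1}{674}} = -674$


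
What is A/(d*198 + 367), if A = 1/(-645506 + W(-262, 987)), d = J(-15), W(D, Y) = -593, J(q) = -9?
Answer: 1/914230085 ≈ 1.0938e-9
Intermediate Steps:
d = -9
A = -1/646099 (A = 1/(-645506 - 593) = 1/(-646099) = -1/646099 ≈ -1.5478e-6)
A/(d*198 + 367) = -1/(646099*(-9*198 + 367)) = -1/(646099*(-1782 + 367)) = -1/646099/(-1415) = -1/646099*(-1/1415) = 1/914230085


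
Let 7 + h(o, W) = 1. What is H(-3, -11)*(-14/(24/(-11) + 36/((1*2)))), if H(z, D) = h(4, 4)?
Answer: 154/29 ≈ 5.3103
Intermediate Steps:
h(o, W) = -6 (h(o, W) = -7 + 1 = -6)
H(z, D) = -6
H(-3, -11)*(-14/(24/(-11) + 36/((1*2)))) = -(-84)/(24/(-11) + 36/((1*2))) = -(-84)/(24*(-1/11) + 36/2) = -(-84)/(-24/11 + 36*(½)) = -(-84)/(-24/11 + 18) = -(-84)/174/11 = -(-84)*11/174 = -6*(-77/87) = 154/29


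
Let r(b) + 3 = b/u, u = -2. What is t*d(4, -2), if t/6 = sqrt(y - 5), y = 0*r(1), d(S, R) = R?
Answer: -12*I*sqrt(5) ≈ -26.833*I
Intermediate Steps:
r(b) = -3 - b/2 (r(b) = -3 + b/(-2) = -3 + b*(-1/2) = -3 - b/2)
y = 0 (y = 0*(-3 - 1/2*1) = 0*(-3 - 1/2) = 0*(-7/2) = 0)
t = 6*I*sqrt(5) (t = 6*sqrt(0 - 5) = 6*sqrt(-5) = 6*(I*sqrt(5)) = 6*I*sqrt(5) ≈ 13.416*I)
t*d(4, -2) = (6*I*sqrt(5))*(-2) = -12*I*sqrt(5)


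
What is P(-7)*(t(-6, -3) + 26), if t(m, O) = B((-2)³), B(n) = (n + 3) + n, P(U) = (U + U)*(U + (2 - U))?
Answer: -364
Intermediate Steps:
P(U) = 4*U (P(U) = (2*U)*2 = 4*U)
B(n) = 3 + 2*n (B(n) = (3 + n) + n = 3 + 2*n)
t(m, O) = -13 (t(m, O) = 3 + 2*(-2)³ = 3 + 2*(-8) = 3 - 16 = -13)
P(-7)*(t(-6, -3) + 26) = (4*(-7))*(-13 + 26) = -28*13 = -364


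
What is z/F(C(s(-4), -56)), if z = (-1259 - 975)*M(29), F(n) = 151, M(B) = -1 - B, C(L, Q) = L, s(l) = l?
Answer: 67020/151 ≈ 443.84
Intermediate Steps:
z = 67020 (z = (-1259 - 975)*(-1 - 1*29) = -2234*(-1 - 29) = -2234*(-30) = 67020)
z/F(C(s(-4), -56)) = 67020/151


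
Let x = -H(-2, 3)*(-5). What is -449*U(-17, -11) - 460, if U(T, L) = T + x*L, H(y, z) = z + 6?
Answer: 229428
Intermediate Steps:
H(y, z) = 6 + z
x = 45 (x = -(6 + 3)*(-5) = -1*9*(-5) = -9*(-5) = 45)
U(T, L) = T + 45*L
-449*U(-17, -11) - 460 = -449*(-17 + 45*(-11)) - 460 = -449*(-17 - 495) - 460 = -449*(-512) - 460 = 229888 - 460 = 229428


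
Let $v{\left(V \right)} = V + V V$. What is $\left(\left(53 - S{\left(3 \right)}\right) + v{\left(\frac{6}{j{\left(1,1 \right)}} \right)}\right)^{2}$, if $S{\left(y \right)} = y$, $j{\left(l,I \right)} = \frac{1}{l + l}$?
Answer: $42436$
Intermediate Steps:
$j{\left(l,I \right)} = \frac{1}{2 l}$
$v{\left(V \right)} = V + V^{2}$
$\left(\left(53 - S{\left(3 \right)}\right) + v{\left(\frac{6}{j{\left(1,1 \right)}} \right)}\right)^{2} = \left(\left(53 - 3\right) + \frac{6}{\frac{1}{2} \cdot 1^{-1}} \left(1 + \frac{6}{\frac{1}{2} \cdot 1^{-1}}\right)\right)^{2} = \left(\left(53 - 3\right) + \frac{6}{\frac{1}{2} \cdot 1} \left(1 + \frac{6}{\frac{1}{2} \cdot 1}\right)\right)^{2} = \left(50 + 6 \frac{1}{\frac{1}{2}} \left(1 + 6 \frac{1}{\frac{1}{2}}\right)\right)^{2} = \left(50 + 6 \cdot 2 \left(1 + 6 \cdot 2\right)\right)^{2} = \left(50 + 12 \left(1 + 12\right)\right)^{2} = \left(50 + 12 \cdot 13\right)^{2} = \left(50 + 156\right)^{2} = 206^{2} = 42436$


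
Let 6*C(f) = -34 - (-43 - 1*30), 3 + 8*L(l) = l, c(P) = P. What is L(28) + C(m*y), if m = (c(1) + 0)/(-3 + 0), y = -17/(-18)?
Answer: 77/8 ≈ 9.6250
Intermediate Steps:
y = 17/18 (y = -17*(-1/18) = 17/18 ≈ 0.94444)
L(l) = -3/8 + l/8
m = -1/3 (m = (1 + 0)/(-3 + 0) = 1/(-3) = 1*(-1/3) = -1/3 ≈ -0.33333)
C(f) = 13/2 (C(f) = (-34 - (-43 - 1*30))/6 = (-34 - (-43 - 30))/6 = (-34 - 1*(-73))/6 = (-34 + 73)/6 = (1/6)*39 = 13/2)
L(28) + C(m*y) = (-3/8 + (1/8)*28) + 13/2 = (-3/8 + 7/2) + 13/2 = 25/8 + 13/2 = 77/8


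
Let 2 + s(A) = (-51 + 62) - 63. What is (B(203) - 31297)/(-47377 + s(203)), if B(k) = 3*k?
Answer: 30688/47431 ≈ 0.64700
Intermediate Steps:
s(A) = -54 (s(A) = -2 + ((-51 + 62) - 63) = -2 + (11 - 63) = -2 - 52 = -54)
(B(203) - 31297)/(-47377 + s(203)) = (3*203 - 31297)/(-47377 - 54) = (609 - 31297)/(-47431) = -30688*(-1/47431) = 30688/47431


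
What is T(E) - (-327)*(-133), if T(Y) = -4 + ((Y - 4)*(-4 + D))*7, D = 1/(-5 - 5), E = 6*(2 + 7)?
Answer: -44930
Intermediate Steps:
E = 54 (E = 6*9 = 54)
D = -1/10 (D = 1/(-10) = -1/10 ≈ -0.10000)
T(Y) = 554/5 - 287*Y/10 (T(Y) = -4 + ((Y - 4)*(-4 - 1/10))*7 = -4 + ((-4 + Y)*(-41/10))*7 = -4 + (82/5 - 41*Y/10)*7 = -4 + (574/5 - 287*Y/10) = 554/5 - 287*Y/10)
T(E) - (-327)*(-133) = (554/5 - 287/10*54) - (-327)*(-133) = (554/5 - 7749/5) - 1*43491 = -1439 - 43491 = -44930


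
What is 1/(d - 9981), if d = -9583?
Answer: -1/19564 ≈ -5.1114e-5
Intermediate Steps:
1/(d - 9981) = 1/(-9583 - 9981) = 1/(-19564) = -1/19564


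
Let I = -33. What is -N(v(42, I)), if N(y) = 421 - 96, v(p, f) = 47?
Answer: -325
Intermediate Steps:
N(y) = 325
-N(v(42, I)) = -1*325 = -325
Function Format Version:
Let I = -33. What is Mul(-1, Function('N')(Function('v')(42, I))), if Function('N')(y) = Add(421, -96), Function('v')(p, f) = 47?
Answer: -325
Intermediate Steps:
Function('N')(y) = 325
Mul(-1, Function('N')(Function('v')(42, I))) = Mul(-1, 325) = -325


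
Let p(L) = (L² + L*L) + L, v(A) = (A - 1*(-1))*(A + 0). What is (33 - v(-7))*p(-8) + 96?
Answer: -984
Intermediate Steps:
v(A) = A*(1 + A) (v(A) = (A + 1)*A = (1 + A)*A = A*(1 + A))
p(L) = L + 2*L² (p(L) = (L² + L²) + L = 2*L² + L = L + 2*L²)
(33 - v(-7))*p(-8) + 96 = (33 - (-7)*(1 - 7))*(-8*(1 + 2*(-8))) + 96 = (33 - (-7)*(-6))*(-8*(1 - 16)) + 96 = (33 - 1*42)*(-8*(-15)) + 96 = (33 - 42)*120 + 96 = -9*120 + 96 = -1080 + 96 = -984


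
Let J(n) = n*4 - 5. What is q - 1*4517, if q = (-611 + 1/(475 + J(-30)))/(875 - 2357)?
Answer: -780918017/172900 ≈ -4516.6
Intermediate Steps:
J(n) = -5 + 4*n (J(n) = 4*n - 5 = -5 + 4*n)
q = 71283/172900 (q = (-611 + 1/(475 + (-5 + 4*(-30))))/(875 - 2357) = (-611 + 1/(475 + (-5 - 120)))/(-1482) = (-611 + 1/(475 - 125))*(-1/1482) = (-611 + 1/350)*(-1/1482) = -213849/350*(-1/1482) = 71283/172900 ≈ 0.41228)
q - 1*4517 = 71283/172900 - 1*4517 = 71283/172900 - 4517 = -780918017/172900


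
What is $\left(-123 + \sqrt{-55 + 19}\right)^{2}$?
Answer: $15093 - 1476 i \approx 15093.0 - 1476.0 i$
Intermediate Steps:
$\left(-123 + \sqrt{-55 + 19}\right)^{2} = \left(-123 + \sqrt{-36}\right)^{2} = \left(-123 + 6 i\right)^{2}$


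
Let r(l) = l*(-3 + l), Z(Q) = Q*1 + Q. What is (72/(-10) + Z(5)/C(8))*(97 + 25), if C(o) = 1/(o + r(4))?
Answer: 68808/5 ≈ 13762.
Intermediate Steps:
Z(Q) = 2*Q (Z(Q) = Q + Q = 2*Q)
C(o) = 1/(4 + o) (C(o) = 1/(o + 4*(-3 + 4)) = 1/(o + 4*1) = 1/(o + 4) = 1/(4 + o))
(72/(-10) + Z(5)/C(8))*(97 + 25) = (72/(-10) + (2*5)/(1/(4 + 8)))*(97 + 25) = (72*(-⅒) + 10/(1/12))*122 = (-36/5 + 10/(1/12))*122 = (-36/5 + 10*12)*122 = (-36/5 + 120)*122 = (564/5)*122 = 68808/5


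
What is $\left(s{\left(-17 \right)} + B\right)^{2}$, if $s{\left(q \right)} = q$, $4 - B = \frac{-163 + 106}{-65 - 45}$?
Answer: $\frac{2211169}{12100} \approx 182.74$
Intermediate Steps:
$B = \frac{383}{110}$ ($B = 4 - \frac{-163 + 106}{-65 - 45} = 4 - - \frac{57}{-110} = 4 - \left(-57\right) \left(- \frac{1}{110}\right) = 4 - \frac{57}{110} = \frac{383}{110} \approx 3.4818$)
$\left(s{\left(-17 \right)} + B\right)^{2} = \left(-17 + \frac{383}{110}\right)^{2} = \left(- \frac{1487}{110}\right)^{2} = \frac{2211169}{12100}$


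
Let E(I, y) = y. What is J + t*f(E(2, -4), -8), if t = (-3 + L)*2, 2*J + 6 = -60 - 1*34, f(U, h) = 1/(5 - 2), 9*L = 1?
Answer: -1402/27 ≈ -51.926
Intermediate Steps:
L = ⅑ (L = (⅑)*1 = ⅑ ≈ 0.11111)
f(U, h) = ⅓ (f(U, h) = 1/3 = ⅓)
J = -50 (J = -3 + (-60 - 1*34)/2 = -3 + (-60 - 34)/2 = -3 + (½)*(-94) = -3 - 47 = -50)
t = -52/9 (t = (-3 + ⅑)*2 = -26/9*2 = -52/9 ≈ -5.7778)
J + t*f(E(2, -4), -8) = -50 - 52/9*⅓ = -50 - 52/27 = -1402/27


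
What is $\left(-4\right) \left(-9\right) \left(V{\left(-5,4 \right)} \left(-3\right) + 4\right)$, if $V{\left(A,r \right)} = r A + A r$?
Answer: $4464$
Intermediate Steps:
$V{\left(A,r \right)} = 2 A r$ ($V{\left(A,r \right)} = A r + A r = 2 A r$)
$\left(-4\right) \left(-9\right) \left(V{\left(-5,4 \right)} \left(-3\right) + 4\right) = \left(-4\right) \left(-9\right) \left(2 \left(-5\right) 4 \left(-3\right) + 4\right) = 36 \left(\left(-40\right) \left(-3\right) + 4\right) = 36 \left(120 + 4\right) = 36 \cdot 124 = 4464$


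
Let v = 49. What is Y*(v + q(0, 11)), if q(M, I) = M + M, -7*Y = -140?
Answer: 980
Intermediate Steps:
Y = 20 (Y = -⅐*(-140) = 20)
q(M, I) = 2*M
Y*(v + q(0, 11)) = 20*(49 + 2*0) = 20*(49 + 0) = 20*49 = 980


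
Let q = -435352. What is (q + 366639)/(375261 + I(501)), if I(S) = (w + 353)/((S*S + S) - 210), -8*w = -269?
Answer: -46045405856/251466900263 ≈ -0.18311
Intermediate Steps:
w = 269/8 (w = -⅛*(-269) = 269/8 ≈ 33.625)
I(S) = 3093/(8*(-210 + S + S²)) (I(S) = (269/8 + 353)/((S*S + S) - 210) = 3093/(8*((S² + S) - 210)) = 3093/(8*((S + S²) - 210)) = 3093/(8*(-210 + S + S²)))
(q + 366639)/(375261 + I(501)) = (-435352 + 366639)/(375261 + 3093/(8*(-210 + 501 + 501²))) = -68713/(375261 + 3093/(8*(-210 + 501 + 251001))) = -68713/(375261 + (3093/8)/251292) = -68713/(375261 + (3093/8)*(1/251292)) = -68713/(375261 + 1031/670112) = -68713/251466900263/670112 = -68713*670112/251466900263 = -46045405856/251466900263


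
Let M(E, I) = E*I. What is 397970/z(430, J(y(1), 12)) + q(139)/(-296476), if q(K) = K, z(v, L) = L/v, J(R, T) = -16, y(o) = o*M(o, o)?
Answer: -792735595341/74119 ≈ -1.0695e+7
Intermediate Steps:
y(o) = o³ (y(o) = o*(o*o) = o*o² = o³)
397970/z(430, J(y(1), 12)) + q(139)/(-296476) = 397970/((-16/430)) + 139/(-296476) = 397970/((-16*1/430)) + 139*(-1/296476) = 397970/(-8/215) - 139/296476 = 397970*(-215/8) - 139/296476 = -42781775/4 - 139/296476 = -792735595341/74119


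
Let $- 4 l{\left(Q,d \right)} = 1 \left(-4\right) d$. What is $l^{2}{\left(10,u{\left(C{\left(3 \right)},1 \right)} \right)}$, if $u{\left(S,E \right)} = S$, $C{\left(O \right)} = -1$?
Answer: $1$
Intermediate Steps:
$l{\left(Q,d \right)} = d$ ($l{\left(Q,d \right)} = - \frac{1 \left(-4\right) d}{4} = - \frac{\left(-4\right) d}{4} = d$)
$l^{2}{\left(10,u{\left(C{\left(3 \right)},1 \right)} \right)} = \left(-1\right)^{2} = 1$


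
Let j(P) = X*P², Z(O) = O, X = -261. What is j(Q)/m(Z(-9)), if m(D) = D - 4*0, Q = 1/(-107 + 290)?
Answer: 29/33489 ≈ 0.00086596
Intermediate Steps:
Q = 1/183 ≈ 0.0054645
m(D) = D (m(D) = D + 0 = D)
j(P) = -261*P²
j(Q)/m(Z(-9)) = -261*(1/183)²/(-9) = -261*1/33489*(-⅑) = -29/3721*(-⅑) = 29/33489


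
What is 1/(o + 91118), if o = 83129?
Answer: 1/174247 ≈ 5.7390e-6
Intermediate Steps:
1/(o + 91118) = 1/(83129 + 91118) = 1/174247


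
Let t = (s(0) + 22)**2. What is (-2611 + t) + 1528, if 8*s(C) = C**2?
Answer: -599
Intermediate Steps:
s(C) = C**2/8
t = 484 (t = ((1/8)*0**2 + 22)**2 = ((1/8)*0 + 22)**2 = (0 + 22)**2 = 22**2 = 484)
(-2611 + t) + 1528 = (-2611 + 484) + 1528 = -2127 + 1528 = -599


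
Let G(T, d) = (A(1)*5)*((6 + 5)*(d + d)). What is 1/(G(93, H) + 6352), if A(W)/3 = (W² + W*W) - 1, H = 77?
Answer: 1/31762 ≈ 3.1484e-5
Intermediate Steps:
A(W) = -3 + 6*W² (A(W) = 3*((W² + W*W) - 1) = 3*((W² + W²) - 1) = 3*(2*W² - 1) = 3*(-1 + 2*W²) = -3 + 6*W²)
G(T, d) = 330*d (G(T, d) = ((-3 + 6*1²)*5)*((6 + 5)*(d + d)) = ((-3 + 6*1)*5)*(11*(2*d)) = ((-3 + 6)*5)*(22*d) = (3*5)*(22*d) = 15*(22*d) = 330*d)
1/(G(93, H) + 6352) = 1/(330*77 + 6352) = 1/(25410 + 6352) = 1/31762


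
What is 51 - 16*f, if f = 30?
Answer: -429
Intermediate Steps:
51 - 16*f = 51 - 16*30 = 51 - 480 = -429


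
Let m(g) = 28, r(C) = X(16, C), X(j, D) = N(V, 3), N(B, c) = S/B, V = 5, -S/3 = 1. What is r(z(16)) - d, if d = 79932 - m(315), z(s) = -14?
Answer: -399523/5 ≈ -79905.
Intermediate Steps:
S = -3 (S = -3*1 = -3)
N(B, c) = -3/B
X(j, D) = -3/5
r(C) = -3/5
d = 79904 (d = 79932 - 1*28 = 79932 - 28 = 79904)
r(z(16)) - d = -3/5 - 1*79904 = -3/5 - 79904 = -399523/5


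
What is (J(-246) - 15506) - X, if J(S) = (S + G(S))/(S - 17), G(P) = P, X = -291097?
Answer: 72480925/263 ≈ 2.7559e+5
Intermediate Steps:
J(S) = 2*S/(-17 + S) (J(S) = (S + S)/(S - 17) = (2*S)/(-17 + S) = 2*S/(-17 + S))
(J(-246) - 15506) - X = (2*(-246)/(-17 - 246) - 15506) - 1*(-291097) = (2*(-246)/(-263) - 15506) + 291097 = (2*(-246)*(-1/263) - 15506) + 291097 = (492/263 - 15506) + 291097 = -4077586/263 + 291097 = 72480925/263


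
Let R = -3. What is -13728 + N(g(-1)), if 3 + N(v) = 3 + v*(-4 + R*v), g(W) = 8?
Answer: -13952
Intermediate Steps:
N(v) = v*(-4 - 3*v) (N(v) = -3 + (3 + v*(-4 - 3*v)) = v*(-4 - 3*v))
-13728 + N(g(-1)) = -13728 - 1*8*(4 + 3*8) = -13728 - 1*8*(4 + 24) = -13728 - 1*8*28 = -13728 - 224 = -13952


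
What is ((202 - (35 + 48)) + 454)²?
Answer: 328329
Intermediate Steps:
((202 - (35 + 48)) + 454)² = ((202 - 1*83) + 454)² = ((202 - 83) + 454)² = (119 + 454)² = 573² = 328329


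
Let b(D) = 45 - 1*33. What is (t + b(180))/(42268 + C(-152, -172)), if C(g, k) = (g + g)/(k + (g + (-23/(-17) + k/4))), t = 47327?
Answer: 36782403/32842882 ≈ 1.1200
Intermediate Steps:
C(g, k) = 2*g/(23/17 + g + 5*k/4) (C(g, k) = (2*g)/(k + (g + (-23*(-1/17) + k*(1/4)))) = (2*g)/(k + (g + (23/17 + k/4))) = (2*g)/(k + (23/17 + g + k/4)) = (2*g)/(23/17 + g + 5*k/4) = 2*g/(23/17 + g + 5*k/4))
b(D) = 12 (b(D) = 45 - 33 = 12)
(t + b(180))/(42268 + C(-152, -172)) = (47327 + 12)/(42268 + 136*(-152)/(92 + 68*(-152) + 85*(-172))) = 47339/(42268 + 136*(-152)/(92 - 10336 - 14620)) = 47339/(42268 + 136*(-152)/(-24864)) = 47339/(42268 + 136*(-152)*(-1/24864)) = 47339/(42268 + 646/777) = 47339/(32842882/777) = 47339*(777/32842882) = 36782403/32842882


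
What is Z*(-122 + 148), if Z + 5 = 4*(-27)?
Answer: -2938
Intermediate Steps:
Z = -113 (Z = -5 + 4*(-27) = -5 - 108 = -113)
Z*(-122 + 148) = -113*(-122 + 148) = -113*26 = -2938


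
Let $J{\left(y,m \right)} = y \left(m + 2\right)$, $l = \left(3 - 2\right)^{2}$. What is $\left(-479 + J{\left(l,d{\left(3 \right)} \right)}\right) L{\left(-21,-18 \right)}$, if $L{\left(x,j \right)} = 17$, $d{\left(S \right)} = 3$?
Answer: $-8058$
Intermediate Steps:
$l = 1$ ($l = 1^{2} = 1$)
$J{\left(y,m \right)} = y \left(2 + m\right)$
$\left(-479 + J{\left(l,d{\left(3 \right)} \right)}\right) L{\left(-21,-18 \right)} = \left(-479 + 1 \left(2 + 3\right)\right) 17 = \left(-479 + 1 \cdot 5\right) 17 = \left(-479 + 5\right) 17 = \left(-474\right) 17 = -8058$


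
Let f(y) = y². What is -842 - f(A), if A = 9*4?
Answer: -2138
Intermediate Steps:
A = 36
-842 - f(A) = -842 - 1*36² = -842 - 1*1296 = -842 - 1296 = -2138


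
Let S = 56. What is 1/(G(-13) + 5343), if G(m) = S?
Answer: 1/5399 ≈ 0.00018522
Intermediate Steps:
G(m) = 56
1/(G(-13) + 5343) = 1/(56 + 5343) = 1/5399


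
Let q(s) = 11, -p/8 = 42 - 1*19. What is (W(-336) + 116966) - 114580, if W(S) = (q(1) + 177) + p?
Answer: 2390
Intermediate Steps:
p = -184 (p = -8*(42 - 1*19) = -8*(42 - 19) = -8*23 = -184)
W(S) = 4 (W(S) = (11 + 177) - 184 = 188 - 184 = 4)
(W(-336) + 116966) - 114580 = (4 + 116966) - 114580 = 116970 - 114580 = 2390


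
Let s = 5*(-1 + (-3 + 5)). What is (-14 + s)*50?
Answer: -450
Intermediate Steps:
s = 5 (s = 5*(-1 + 2) = 5*1 = 5)
(-14 + s)*50 = (-14 + 5)*50 = -9*50 = -450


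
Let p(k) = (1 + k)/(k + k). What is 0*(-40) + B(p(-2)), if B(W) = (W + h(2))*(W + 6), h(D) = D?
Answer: 225/16 ≈ 14.063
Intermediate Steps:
p(k) = (1 + k)/(2*k) (p(k) = (1 + k)/((2*k)) = (1 + k)*(1/(2*k)) = (1 + k)/(2*k))
B(W) = (2 + W)*(6 + W) (B(W) = (W + 2)*(W + 6) = (2 + W)*(6 + W))
0*(-40) + B(p(-2)) = 0*(-40) + (12 + ((½)*(1 - 2)/(-2))² + 8*((½)*(1 - 2)/(-2))) = 0 + (12 + ((½)*(-½)*(-1))² + 8*((½)*(-½)*(-1))) = 0 + (12 + (¼)² + 8*(¼)) = 0 + (12 + 1/16 + 2) = 0 + 225/16 = 225/16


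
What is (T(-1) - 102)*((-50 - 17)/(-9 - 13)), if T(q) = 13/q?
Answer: -7705/22 ≈ -350.23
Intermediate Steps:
(T(-1) - 102)*((-50 - 17)/(-9 - 13)) = (13/(-1) - 102)*((-50 - 17)/(-9 - 13)) = (13*(-1) - 102)*(-67/(-22)) = (-13 - 102)*(-67*(-1/22)) = -115*67/22 = -7705/22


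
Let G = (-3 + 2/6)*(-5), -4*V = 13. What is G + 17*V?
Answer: -503/12 ≈ -41.917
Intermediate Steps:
V = -13/4 (V = -¼*13 = -13/4 ≈ -3.2500)
G = 40/3 (G = (-3 + 2*(⅙))*(-5) = (-3 + ⅓)*(-5) = -8/3*(-5) = 40/3 ≈ 13.333)
G + 17*V = 40/3 + 17*(-13/4) = 40/3 - 221/4 = -503/12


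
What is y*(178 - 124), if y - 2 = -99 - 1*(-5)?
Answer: -4968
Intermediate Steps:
y = -92 (y = 2 + (-99 - 1*(-5)) = 2 + (-99 + 5) = 2 - 94 = -92)
y*(178 - 124) = -92*(178 - 124) = -92*54 = -4968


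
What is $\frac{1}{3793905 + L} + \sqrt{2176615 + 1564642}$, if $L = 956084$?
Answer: $\frac{1}{4749989} + \sqrt{3741257} \approx 1934.2$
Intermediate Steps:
$\frac{1}{3793905 + L} + \sqrt{2176615 + 1564642} = \frac{1}{3793905 + 956084} + \sqrt{2176615 + 1564642} = \frac{1}{4749989} + \sqrt{3741257}$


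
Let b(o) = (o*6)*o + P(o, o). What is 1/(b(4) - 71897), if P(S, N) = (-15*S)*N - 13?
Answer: -1/72054 ≈ -1.3878e-5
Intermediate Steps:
P(S, N) = -13 - 15*N*S (P(S, N) = -15*N*S - 13 = -13 - 15*N*S)
b(o) = -13 - 9*o² (b(o) = (o*6)*o + (-13 - 15*o*o) = (6*o)*o + (-13 - 15*o²) = 6*o² + (-13 - 15*o²) = -13 - 9*o²)
1/(b(4) - 71897) = 1/((-13 - 9*4²) - 71897) = 1/((-13 - 9*16) - 71897) = 1/((-13 - 144) - 71897) = 1/(-157 - 71897) = 1/(-72054) = -1/72054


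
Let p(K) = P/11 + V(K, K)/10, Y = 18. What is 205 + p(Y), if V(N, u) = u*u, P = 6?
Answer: 13087/55 ≈ 237.95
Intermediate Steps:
V(N, u) = u²
p(K) = 6/11 + K²/10
205 + p(Y) = 205 + (6/11 + (⅒)*18²) = 205 + (6/11 + (⅒)*324) = 205 + (6/11 + 162/5) = 205 + 1812/55 = 13087/55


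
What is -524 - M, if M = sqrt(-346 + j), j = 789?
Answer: -524 - sqrt(443) ≈ -545.05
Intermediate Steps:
M = sqrt(443) (M = sqrt(-346 + 789) = sqrt(443) ≈ 21.048)
-524 - M = -524 - sqrt(443)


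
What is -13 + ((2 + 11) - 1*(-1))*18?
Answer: 239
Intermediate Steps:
-13 + ((2 + 11) - 1*(-1))*18 = -13 + (13 + 1)*18 = -13 + 14*18 = -13 + 252 = 239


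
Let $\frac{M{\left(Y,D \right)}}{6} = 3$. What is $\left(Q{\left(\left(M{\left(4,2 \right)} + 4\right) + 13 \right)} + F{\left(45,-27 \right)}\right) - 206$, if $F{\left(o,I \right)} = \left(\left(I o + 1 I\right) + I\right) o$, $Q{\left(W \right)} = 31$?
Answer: $-57280$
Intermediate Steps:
$M{\left(Y,D \right)} = 18$ ($M{\left(Y,D \right)} = 6 \cdot 3 = 18$)
$F{\left(o,I \right)} = o \left(2 I + I o\right)$ ($F{\left(o,I \right)} = \left(\left(I o + I\right) + I\right) o = \left(\left(I + I o\right) + I\right) o = \left(2 I + I o\right) o = o \left(2 I + I o\right)$)
$\left(Q{\left(\left(M{\left(4,2 \right)} + 4\right) + 13 \right)} + F{\left(45,-27 \right)}\right) - 206 = \left(31 - 1215 \left(2 + 45\right)\right) - 206 = \left(31 - 1215 \cdot 47\right) - 206 = \left(31 - 57105\right) - 206 = -57074 - 206 = -57280$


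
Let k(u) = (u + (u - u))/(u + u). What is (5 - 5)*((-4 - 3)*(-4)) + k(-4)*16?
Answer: 8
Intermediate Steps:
k(u) = ½ (k(u) = (u + 0)/((2*u)) = u*(1/(2*u)) = ½)
(5 - 5)*((-4 - 3)*(-4)) + k(-4)*16 = (5 - 5)*((-4 - 3)*(-4)) + (½)*16 = 0*(-7*(-4)) + 8 = 0*28 + 8 = 0 + 8 = 8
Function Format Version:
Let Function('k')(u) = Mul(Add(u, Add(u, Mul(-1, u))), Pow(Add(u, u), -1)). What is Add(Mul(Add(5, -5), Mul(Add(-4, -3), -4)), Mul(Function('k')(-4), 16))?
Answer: 8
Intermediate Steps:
Function('k')(u) = Rational(1, 2) (Function('k')(u) = Mul(Add(u, 0), Pow(Mul(2, u), -1)) = Mul(u, Mul(Rational(1, 2), Pow(u, -1))) = Rational(1, 2))
Add(Mul(Add(5, -5), Mul(Add(-4, -3), -4)), Mul(Function('k')(-4), 16)) = Add(Mul(Add(5, -5), Mul(Add(-4, -3), -4)), Mul(Rational(1, 2), 16)) = Add(Mul(0, Mul(-7, -4)), 8) = Add(Mul(0, 28), 8) = Add(0, 8) = 8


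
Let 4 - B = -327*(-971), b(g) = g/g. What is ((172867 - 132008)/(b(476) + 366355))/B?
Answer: -5837/16617541804 ≈ -3.5126e-7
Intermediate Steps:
b(g) = 1
B = -317513 (B = 4 - (-327)*(-971) = 4 - 1*317517 = 4 - 317517 = -317513)
((172867 - 132008)/(b(476) + 366355))/B = ((172867 - 132008)/(1 + 366355))/(-317513) = (40859/366356)*(-1/317513) = -5837/16617541804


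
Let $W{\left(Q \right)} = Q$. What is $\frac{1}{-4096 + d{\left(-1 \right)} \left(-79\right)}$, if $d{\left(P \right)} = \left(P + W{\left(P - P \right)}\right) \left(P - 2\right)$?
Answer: $- \frac{1}{4333} \approx -0.00023079$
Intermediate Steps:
$d{\left(P \right)} = P \left(-2 + P\right)$ ($d{\left(P \right)} = \left(P + \left(P - P\right)\right) \left(P - 2\right) = \left(P + 0\right) \left(-2 + P\right) = P \left(-2 + P\right)$)
$\frac{1}{-4096 + d{\left(-1 \right)} \left(-79\right)} = \frac{1}{-4096 + - (-2 - 1) \left(-79\right)} = \frac{1}{-4096 + \left(-1\right) \left(-3\right) \left(-79\right)} = \frac{1}{-4096 + 3 \left(-79\right)} = \frac{1}{-4096 - 237} = \frac{1}{-4333} = - \frac{1}{4333}$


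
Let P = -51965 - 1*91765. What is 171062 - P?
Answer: 314792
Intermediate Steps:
P = -143730 (P = -51965 - 91765 = -143730)
171062 - P = 171062 - 1*(-143730) = 171062 + 143730 = 314792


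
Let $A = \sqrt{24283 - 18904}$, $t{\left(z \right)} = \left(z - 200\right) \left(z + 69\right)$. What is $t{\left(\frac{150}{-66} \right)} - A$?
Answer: $- \frac{1633150}{121} - \sqrt{5379} \approx -13570.0$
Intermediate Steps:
$t{\left(z \right)} = \left(-200 + z\right) \left(69 + z\right)$
$A = \sqrt{5379} \approx 73.342$
$t{\left(\frac{150}{-66} \right)} - A = \left(-13800 + \left(\frac{150}{-66}\right)^{2} - 131 \frac{150}{-66}\right) - \sqrt{5379} = \left(-13800 + \left(150 \left(- \frac{1}{66}\right)\right)^{2} - 131 \cdot 150 \left(- \frac{1}{66}\right)\right) - \sqrt{5379} = \left(-13800 + \left(- \frac{25}{11}\right)^{2} - - \frac{3275}{11}\right) - \sqrt{5379} = \left(-13800 + \frac{625}{121} + \frac{3275}{11}\right) - \sqrt{5379} = - \frac{1633150}{121} - \sqrt{5379}$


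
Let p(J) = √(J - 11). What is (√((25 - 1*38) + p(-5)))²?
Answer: -13 + 4*I ≈ -13.0 + 4.0*I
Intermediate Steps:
p(J) = √(-11 + J)
(√((25 - 1*38) + p(-5)))² = (√((25 - 1*38) + √(-11 - 5)))² = (√((25 - 38) + √(-16)))² = (√(-13 + 4*I))² = -13 + 4*I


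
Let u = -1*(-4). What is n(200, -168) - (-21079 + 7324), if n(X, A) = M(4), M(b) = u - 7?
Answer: 13752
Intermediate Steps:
u = 4
M(b) = -3 (M(b) = 4 - 7 = -3)
n(X, A) = -3
n(200, -168) - (-21079 + 7324) = -3 - (-21079 + 7324) = -3 - 1*(-13755) = -3 + 13755 = 13752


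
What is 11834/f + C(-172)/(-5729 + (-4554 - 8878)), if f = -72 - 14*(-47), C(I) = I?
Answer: 113426033/5614173 ≈ 20.204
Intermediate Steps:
f = 586 (f = -72 + 658 = 586)
11834/f + C(-172)/(-5729 + (-4554 - 8878)) = 11834/586 - 172/(-5729 + (-4554 - 8878)) = 11834*(1/586) - 172/(-5729 - 13432) = 5917/293 - 172/(-19161) = 5917/293 - 172*(-1/19161) = 5917/293 + 172/19161 = 113426033/5614173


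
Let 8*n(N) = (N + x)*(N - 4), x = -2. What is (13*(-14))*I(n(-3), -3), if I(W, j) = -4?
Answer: 728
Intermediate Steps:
n(N) = (-4 + N)*(-2 + N)/8 (n(N) = ((N - 2)*(N - 4))/8 = ((-2 + N)*(-4 + N))/8 = ((-4 + N)*(-2 + N))/8 = (-4 + N)*(-2 + N)/8)
(13*(-14))*I(n(-3), -3) = (13*(-14))*(-4) = -182*(-4) = 728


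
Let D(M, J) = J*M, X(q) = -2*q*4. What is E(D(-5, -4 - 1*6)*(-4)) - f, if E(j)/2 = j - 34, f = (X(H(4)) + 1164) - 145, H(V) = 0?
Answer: -1487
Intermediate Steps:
X(q) = -8*q
f = 1019 (f = (-8*0 + 1164) - 145 = (0 + 1164) - 145 = 1164 - 145 = 1019)
E(j) = -68 + 2*j (E(j) = 2*(j - 34) = 2*(-34 + j) = -68 + 2*j)
E(D(-5, -4 - 1*6)*(-4)) - f = (-68 + 2*(((-4 - 1*6)*(-5))*(-4))) - 1*1019 = (-68 + 2*(((-4 - 6)*(-5))*(-4))) - 1019 = (-68 + 2*(-10*(-5)*(-4))) - 1019 = (-68 + 2*(50*(-4))) - 1019 = (-68 + 2*(-200)) - 1019 = (-68 - 400) - 1019 = -468 - 1019 = -1487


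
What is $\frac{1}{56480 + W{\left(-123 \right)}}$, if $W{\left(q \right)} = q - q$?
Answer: $\frac{1}{56480} \approx 1.7705 \cdot 10^{-5}$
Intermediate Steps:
$W{\left(q \right)} = 0$
$\frac{1}{56480 + W{\left(-123 \right)}} = \frac{1}{56480 + 0} = \frac{1}{56480}$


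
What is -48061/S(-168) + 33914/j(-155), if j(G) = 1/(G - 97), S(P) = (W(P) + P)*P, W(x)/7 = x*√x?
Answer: (-3376961860608*√42 + 241211609533*I)/(28224*(-I + 14*√42)) ≈ -8.5463e+6 + 0.018738*I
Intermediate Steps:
W(x) = 7*x^(3/2) (W(x) = 7*(x*√x) = 7*x^(3/2))
S(P) = P*(P + 7*P^(3/2)) (S(P) = (7*P^(3/2) + P)*P = (P + 7*P^(3/2))*P = P*(P + 7*P^(3/2)))
j(G) = 1/(-97 + G)
-48061/S(-168) + 33914/j(-155) = -48061*(-1/(168*(-168 + 7*(-168)^(3/2)))) + 33914/(1/(-97 - 155)) = -48061*(-1/(168*(-168 + 7*(-336*I*√42)))) + 33914/(1/(-252)) = -48061*(-1/(168*(-168 - 2352*I*√42))) + 33914/(-1/252) = -48061/(28224 + 395136*I*√42) + 33914*(-252) = -48061/(28224 + 395136*I*√42) - 8546328 = -8546328 - 48061/(28224 + 395136*I*√42)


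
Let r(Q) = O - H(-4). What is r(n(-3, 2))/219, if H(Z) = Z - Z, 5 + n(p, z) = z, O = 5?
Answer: 5/219 ≈ 0.022831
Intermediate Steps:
n(p, z) = -5 + z
H(Z) = 0
r(Q) = 5 (r(Q) = 5 - 1*0 = 5 + 0 = 5)
r(n(-3, 2))/219 = 5/219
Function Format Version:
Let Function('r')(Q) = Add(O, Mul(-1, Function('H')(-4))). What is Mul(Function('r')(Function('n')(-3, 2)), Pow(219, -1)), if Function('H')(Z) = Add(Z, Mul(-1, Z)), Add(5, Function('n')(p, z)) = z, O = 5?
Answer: Rational(5, 219) ≈ 0.022831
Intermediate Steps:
Function('n')(p, z) = Add(-5, z)
Function('H')(Z) = 0
Function('r')(Q) = 5 (Function('r')(Q) = Add(5, Mul(-1, 0)) = Add(5, 0) = 5)
Mul(Function('r')(Function('n')(-3, 2)), Pow(219, -1)) = Mul(5, Pow(219, -1)) = Mul(5, Rational(1, 219)) = Rational(5, 219)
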